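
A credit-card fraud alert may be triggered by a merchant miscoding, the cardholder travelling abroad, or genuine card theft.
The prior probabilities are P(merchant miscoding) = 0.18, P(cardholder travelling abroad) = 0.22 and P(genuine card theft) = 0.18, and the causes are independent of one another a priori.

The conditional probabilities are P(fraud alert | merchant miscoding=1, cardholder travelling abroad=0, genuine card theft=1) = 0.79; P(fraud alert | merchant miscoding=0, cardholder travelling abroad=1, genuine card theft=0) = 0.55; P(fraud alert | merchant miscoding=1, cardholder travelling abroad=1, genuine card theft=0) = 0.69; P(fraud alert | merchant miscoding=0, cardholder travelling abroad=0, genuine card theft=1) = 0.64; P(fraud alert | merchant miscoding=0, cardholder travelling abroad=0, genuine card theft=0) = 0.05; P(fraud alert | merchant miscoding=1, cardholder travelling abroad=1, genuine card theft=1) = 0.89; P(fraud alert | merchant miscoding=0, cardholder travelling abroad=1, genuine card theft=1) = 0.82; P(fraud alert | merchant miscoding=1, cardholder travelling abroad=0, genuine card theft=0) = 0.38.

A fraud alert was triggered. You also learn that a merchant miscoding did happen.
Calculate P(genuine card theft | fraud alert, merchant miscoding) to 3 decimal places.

Numerator (weight on configurations with genuine card theft): 0.110916 + 0.035244 = 0.146160
The normalizing constant is 0.38*0.78*0.82 + 0.79*0.78*0.18 + 0.69*0.22*0.82 + 0.89*0.22*0.18 = 0.513684
P(genuine card theft | fraud alert, merchant miscoding) = 0.146160/0.513684 ≈ 0.285

P(genuine card theft | fraud alert, merchant miscoding) ≈ 0.285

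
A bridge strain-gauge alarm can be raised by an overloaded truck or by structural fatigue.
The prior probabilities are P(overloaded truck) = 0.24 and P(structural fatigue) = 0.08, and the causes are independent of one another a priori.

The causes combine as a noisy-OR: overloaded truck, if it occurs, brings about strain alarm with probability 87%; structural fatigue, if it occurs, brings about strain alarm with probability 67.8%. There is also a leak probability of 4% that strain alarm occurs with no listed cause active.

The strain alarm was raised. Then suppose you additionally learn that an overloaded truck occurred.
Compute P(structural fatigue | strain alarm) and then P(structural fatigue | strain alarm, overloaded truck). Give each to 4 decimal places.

P(structural fatigue | strain alarm) ≈ 0.2146; P(structural fatigue | strain alarm, overloaded truck) ≈ 0.0871

Under noisy-OR, P(strain alarm | causes) = 1 − (1−0.04)·∏(1−qᵢ) over the active causes.
P(strain alarm) = 0.04*0.76*0.92 + 0.69088*0.76*0.08 + 0.8752*0.24*0.92 + 0.959814*0.24*0.08 = 0.027968 + 0.042006 + 0.193244 + 0.018428 = 0.281646
The structural fatigue-present share is 0.042006 + 0.018428 = 0.060434.
So P(structural fatigue | strain alarm) = 0.060434/0.281646 ≈ 0.2146.

Now also conditioning on overloaded truck=true:
P(strain alarm | overloaded truck) = 0.8752·0.92 + 0.959814·0.08 = 0.805184 + 0.076785 = 0.881969
Restricting to configurations with structural fatigue present: 0.959814·0.08 = 0.076785.
Hence the posterior is 0.076785/0.881969 ≈ 0.0871.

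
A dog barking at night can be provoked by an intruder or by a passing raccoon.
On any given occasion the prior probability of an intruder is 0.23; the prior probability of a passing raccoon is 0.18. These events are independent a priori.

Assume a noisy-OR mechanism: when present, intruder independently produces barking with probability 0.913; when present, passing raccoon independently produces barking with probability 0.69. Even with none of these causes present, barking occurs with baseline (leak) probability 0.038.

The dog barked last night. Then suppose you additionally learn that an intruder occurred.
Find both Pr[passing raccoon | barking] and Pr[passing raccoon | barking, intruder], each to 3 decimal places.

Under noisy-OR, P(barking | causes) = 1 − (1−0.038)·∏(1−qᵢ) over the active causes.
Enumerate the 4 (intruder, passing raccoon) configurations and weight by the priors:
  P(barking) = 0.038*0.77*0.82 + 0.70178*0.77*0.18 + 0.916306*0.23*0.82 + 0.974055*0.23*0.18
        = 0.023993 + 0.097267 + 0.172815 + 0.040326 = 0.334401
Configurations with passing raccoon contribute 0.137593, so
  P(passing raccoon | barking) = 0.137593 / 0.334401 ≈ 0.411

Now also conditioning on intruder=true:
Sum P(barking|·) weighted by the priors over both values of passing raccoon:
  P(barking | intruder) = 0.916306·0.82 + 0.974055·0.18
        = 0.751371 + 0.175330 = 0.926701
Keeping only the passing raccoon-present terms gives 0.175330, so
  P(passing raccoon | barking, intruder) = 0.175330 / 0.926701 ≈ 0.189

Pr[passing raccoon | barking] ≈ 0.411; Pr[passing raccoon | barking, intruder] ≈ 0.189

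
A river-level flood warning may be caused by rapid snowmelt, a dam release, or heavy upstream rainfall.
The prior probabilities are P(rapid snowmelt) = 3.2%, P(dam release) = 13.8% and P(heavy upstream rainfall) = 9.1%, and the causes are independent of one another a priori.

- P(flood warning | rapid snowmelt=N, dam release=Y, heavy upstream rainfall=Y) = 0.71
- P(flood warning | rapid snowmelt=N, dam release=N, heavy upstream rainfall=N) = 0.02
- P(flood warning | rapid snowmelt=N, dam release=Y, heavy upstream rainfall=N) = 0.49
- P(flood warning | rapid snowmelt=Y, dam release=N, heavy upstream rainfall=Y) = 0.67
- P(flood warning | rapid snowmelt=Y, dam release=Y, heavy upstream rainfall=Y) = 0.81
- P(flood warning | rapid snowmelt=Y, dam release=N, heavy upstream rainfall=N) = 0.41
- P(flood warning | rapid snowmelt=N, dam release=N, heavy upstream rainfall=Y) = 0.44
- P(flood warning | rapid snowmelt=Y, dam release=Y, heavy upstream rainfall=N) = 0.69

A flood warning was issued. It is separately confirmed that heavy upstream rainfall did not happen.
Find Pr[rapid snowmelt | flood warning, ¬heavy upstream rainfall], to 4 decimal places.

P(flood warning | ¬heavy upstream rainfall) = 0.02×0.968×0.862 + 0.49×0.968×0.138 + 0.41×0.032×0.862 + 0.69×0.032×0.138 = 0.016688 + 0.065456 + 0.011309 + 0.003047 = 0.096500
Of this, 0.014356 comes from 0.011309 + 0.003047 (the rapid snowmelt=true cases).
P(rapid snowmelt | flood warning, ¬heavy upstream rainfall) = 0.014356 / 0.096500 ≈ 0.1488

Pr[rapid snowmelt | flood warning, ¬heavy upstream rainfall] ≈ 0.1488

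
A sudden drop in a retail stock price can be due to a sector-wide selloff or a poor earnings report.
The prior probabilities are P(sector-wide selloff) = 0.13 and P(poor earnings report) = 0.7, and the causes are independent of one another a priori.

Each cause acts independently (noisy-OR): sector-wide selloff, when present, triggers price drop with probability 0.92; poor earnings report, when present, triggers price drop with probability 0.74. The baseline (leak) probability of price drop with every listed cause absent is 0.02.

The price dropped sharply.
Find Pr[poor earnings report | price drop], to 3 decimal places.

Under noisy-OR, P(price drop | causes) = 1 − (1−0.02)·∏(1−qᵢ) over the active causes.
P(price drop) = 0.02×0.87×0.3 + 0.7452×0.87×0.7 + 0.9216×0.13×0.3 + 0.979616×0.13×0.7 = 0.005220 + 0.453827 + 0.035942 + 0.089145 = 0.584134
Of this, 0.542972 comes from 0.453827 + 0.089145 (the poor earnings report=true cases).
Hence the posterior is 0.542972/0.584134 ≈ 0.930.

Pr[poor earnings report | price drop] ≈ 0.930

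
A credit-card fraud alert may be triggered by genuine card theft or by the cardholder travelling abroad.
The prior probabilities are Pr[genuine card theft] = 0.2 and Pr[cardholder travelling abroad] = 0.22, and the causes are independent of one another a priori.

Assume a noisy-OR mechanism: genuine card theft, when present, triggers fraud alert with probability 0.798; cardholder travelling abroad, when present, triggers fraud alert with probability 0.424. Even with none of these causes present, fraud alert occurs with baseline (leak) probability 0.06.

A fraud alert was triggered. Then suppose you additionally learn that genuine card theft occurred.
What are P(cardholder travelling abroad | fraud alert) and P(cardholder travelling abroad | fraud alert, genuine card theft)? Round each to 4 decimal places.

Under noisy-OR, P(fraud alert | causes) = 1 − (1−0.06)·∏(1−qᵢ) over the active causes.
Numerator (weight on configurations with cardholder travelling abroad): 0.080707 + 0.039188 = 0.119895
Normalizer over all consistent configurations: 0.06×0.8×0.78 + 0.45856×0.8×0.22 + 0.81012×0.2×0.78 + 0.890629×0.2×0.22 = 0.283714
Posterior = 0.119895 / 0.283714 ≈ 0.4226

Now condition on the additional information:
Sum P(fraud alert|·) weighted by the priors over both values of cardholder travelling abroad:
  P(fraud alert | genuine card theft) = 0.81012×0.78 + 0.890629×0.22
        = 0.631894 + 0.195938 = 0.827832
The terms with cardholder travelling abroad present sum to 0.195938, so
  P(cardholder travelling abroad | fraud alert, genuine card theft) = 0.195938 / 0.827832 ≈ 0.2367
The drop from 0.4226 to 0.2367 is the explaining-away (discounting) effect.

P(cardholder travelling abroad | fraud alert) ≈ 0.4226; P(cardholder travelling abroad | fraud alert, genuine card theft) ≈ 0.2367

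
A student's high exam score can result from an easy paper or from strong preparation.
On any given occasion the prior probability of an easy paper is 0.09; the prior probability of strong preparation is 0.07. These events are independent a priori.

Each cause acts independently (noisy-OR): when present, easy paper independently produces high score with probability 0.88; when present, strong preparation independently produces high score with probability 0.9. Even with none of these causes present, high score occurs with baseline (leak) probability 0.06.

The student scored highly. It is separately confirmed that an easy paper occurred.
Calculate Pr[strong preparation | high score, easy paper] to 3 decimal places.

Under noisy-OR, P(high score | causes) = 1 − (1−0.06)·∏(1−qᵢ) over the active causes.
For the numerator, keep only strong preparation=true terms: 0.98872·0.07 = 0.069210
Normalizer over all consistent configurations: 0.8872·0.93 + 0.98872·0.07 = 0.894306
P(strong preparation | high score, easy paper) = 0.069210/0.894306 ≈ 0.077

Pr[strong preparation | high score, easy paper] ≈ 0.077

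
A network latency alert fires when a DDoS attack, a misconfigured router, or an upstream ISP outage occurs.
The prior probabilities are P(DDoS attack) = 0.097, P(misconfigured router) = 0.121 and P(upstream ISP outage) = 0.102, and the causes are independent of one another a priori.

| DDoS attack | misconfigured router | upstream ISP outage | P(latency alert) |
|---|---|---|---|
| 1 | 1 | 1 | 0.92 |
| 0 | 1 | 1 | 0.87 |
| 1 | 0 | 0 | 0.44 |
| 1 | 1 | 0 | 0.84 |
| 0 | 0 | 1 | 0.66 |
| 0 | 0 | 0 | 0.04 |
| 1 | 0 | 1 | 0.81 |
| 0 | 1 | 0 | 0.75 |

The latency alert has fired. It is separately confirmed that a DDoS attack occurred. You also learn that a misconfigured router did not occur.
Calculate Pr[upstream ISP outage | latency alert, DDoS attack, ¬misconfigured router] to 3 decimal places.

Weight on upstream ISP outage=true, given the evidence: 0.81×0.102 = 0.082620
The normalizing constant is 0.44×0.898 + 0.81×0.102 = 0.477740
P(upstream ISP outage | latency alert, DDoS attack, ¬misconfigured router) = 0.082620/0.477740 ≈ 0.173

Pr[upstream ISP outage | latency alert, DDoS attack, ¬misconfigured router] ≈ 0.173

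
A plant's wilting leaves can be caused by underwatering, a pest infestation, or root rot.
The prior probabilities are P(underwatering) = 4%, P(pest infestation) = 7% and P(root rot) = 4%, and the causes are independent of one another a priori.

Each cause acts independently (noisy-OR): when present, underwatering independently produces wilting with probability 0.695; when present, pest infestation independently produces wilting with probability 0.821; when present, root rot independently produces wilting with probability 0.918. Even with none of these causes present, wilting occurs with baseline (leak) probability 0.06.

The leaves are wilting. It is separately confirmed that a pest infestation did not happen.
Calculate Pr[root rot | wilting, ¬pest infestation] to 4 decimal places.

Under noisy-OR, P(wilting | causes) = 1 − (1−0.06)·∏(1−qᵢ) over the active causes.
P(wilting | ¬pest infestation) = 0.06*0.96*0.96 + 0.92292*0.96*0.04 + 0.7133*0.04*0.96 + 0.976491*0.04*0.04 = 0.055296 + 0.035440 + 0.027391 + 0.001562 = 0.119689
Restricting to configurations with root rot present: 0.035440 + 0.001562 = 0.037002.
P(root rot | wilting, ¬pest infestation) = 0.037002 / 0.119689 ≈ 0.3092

Pr[root rot | wilting, ¬pest infestation] ≈ 0.3092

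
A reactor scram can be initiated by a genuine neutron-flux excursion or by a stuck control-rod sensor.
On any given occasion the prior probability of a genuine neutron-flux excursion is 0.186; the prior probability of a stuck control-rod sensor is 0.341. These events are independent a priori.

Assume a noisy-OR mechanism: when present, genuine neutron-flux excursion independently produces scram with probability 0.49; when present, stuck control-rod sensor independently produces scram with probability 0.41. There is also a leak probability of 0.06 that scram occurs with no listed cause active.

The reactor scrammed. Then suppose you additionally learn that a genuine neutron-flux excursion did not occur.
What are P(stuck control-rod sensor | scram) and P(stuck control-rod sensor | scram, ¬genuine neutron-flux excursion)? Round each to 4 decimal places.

Under noisy-OR, P(scram | causes) = 1 − (1−0.06)·∏(1−qᵢ) over the active causes.
Weight on stuck control-rod sensor=true, given the evidence: 0.123631 + 0.045486 = 0.169117
The normalizing constant is 0.06·0.814·0.659 + 0.4454·0.814·0.341 + 0.5206·0.186·0.659 + 0.717154·0.186·0.341 = 0.265115
P(stuck control-rod sensor | scram) = 0.169117/0.265115 ≈ 0.6379

With the extra evidence:
For the numerator, keep only stuck control-rod sensor=true terms: 0.4454*0.341 = 0.151881
Denominator P(scram | ¬genuine neutron-flux excursion): 0.06*0.659 + 0.4454*0.341 = 0.191421
Posterior = 0.151881 / 0.191421 ≈ 0.7934
With genuine neutron-flux excursion excluded, stuck control-rod sensor must carry more of the explanatory weight for the scram.

P(stuck control-rod sensor | scram) ≈ 0.6379; P(stuck control-rod sensor | scram, ¬genuine neutron-flux excursion) ≈ 0.7934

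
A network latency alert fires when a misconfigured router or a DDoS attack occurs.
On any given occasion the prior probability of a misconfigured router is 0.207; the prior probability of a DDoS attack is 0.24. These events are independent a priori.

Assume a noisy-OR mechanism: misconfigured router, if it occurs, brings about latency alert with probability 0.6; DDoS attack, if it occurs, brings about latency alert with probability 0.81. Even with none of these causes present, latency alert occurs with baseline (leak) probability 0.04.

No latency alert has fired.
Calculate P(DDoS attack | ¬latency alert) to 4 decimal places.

Under noisy-OR, P(latency alert | causes) = 1 − (1−0.04)·∏(1−qᵢ) over the active causes.
For the numerator, keep only DDoS attack=true terms: 0.034714 + 0.003625 = 0.038339
The normalizing constant is 0.96·0.793·0.76 + 0.1824·0.793·0.24 + 0.384·0.207·0.76 + 0.07296·0.207·0.24 = 0.677323
P(DDoS attack | ¬latency alert) = 0.038339/0.677323 ≈ 0.0566

P(DDoS attack | ¬latency alert) ≈ 0.0566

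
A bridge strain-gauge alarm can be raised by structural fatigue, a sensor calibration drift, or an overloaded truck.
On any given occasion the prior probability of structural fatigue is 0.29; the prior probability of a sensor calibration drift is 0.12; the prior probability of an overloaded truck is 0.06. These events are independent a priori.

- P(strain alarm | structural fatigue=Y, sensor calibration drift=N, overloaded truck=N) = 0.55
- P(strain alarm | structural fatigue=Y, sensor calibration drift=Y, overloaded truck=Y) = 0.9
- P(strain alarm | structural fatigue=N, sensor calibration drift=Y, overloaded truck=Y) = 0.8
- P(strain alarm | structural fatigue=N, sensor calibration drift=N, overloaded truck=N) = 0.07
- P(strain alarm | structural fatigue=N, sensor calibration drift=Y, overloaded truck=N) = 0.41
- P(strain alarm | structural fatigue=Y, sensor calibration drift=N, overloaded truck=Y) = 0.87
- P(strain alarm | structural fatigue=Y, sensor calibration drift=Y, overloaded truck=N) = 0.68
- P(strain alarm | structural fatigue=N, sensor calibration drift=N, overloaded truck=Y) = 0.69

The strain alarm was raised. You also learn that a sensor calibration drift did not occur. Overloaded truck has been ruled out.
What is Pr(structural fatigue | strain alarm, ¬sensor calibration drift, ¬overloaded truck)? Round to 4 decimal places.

By total probability over both values of structural fatigue:
  P(strain alarm | ¬sensor calibration drift, ¬overloaded truck) = 0.07×0.71 + 0.55×0.29
        = 0.049700 + 0.159500 = 0.209200
The terms with structural fatigue present sum to 0.159500, so
  P(structural fatigue | strain alarm, ¬sensor calibration drift, ¬overloaded truck) = 0.159500 / 0.209200 ≈ 0.7624

Pr(structural fatigue | strain alarm, ¬sensor calibration drift, ¬overloaded truck) ≈ 0.7624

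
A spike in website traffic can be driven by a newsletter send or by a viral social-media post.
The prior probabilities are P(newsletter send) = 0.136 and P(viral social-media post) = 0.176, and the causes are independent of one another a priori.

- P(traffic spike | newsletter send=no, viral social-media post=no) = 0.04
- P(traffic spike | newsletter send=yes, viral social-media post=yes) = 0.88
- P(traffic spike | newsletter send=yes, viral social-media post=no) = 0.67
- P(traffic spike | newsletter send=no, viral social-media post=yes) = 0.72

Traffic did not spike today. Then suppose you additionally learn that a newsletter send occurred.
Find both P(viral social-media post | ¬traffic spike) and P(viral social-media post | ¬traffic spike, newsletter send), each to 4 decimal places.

Sum P(¬traffic spike|·) weighted by the priors over the 4 (newsletter send, viral social-media post) configurations:
  P(¬traffic spike) = 0.96·0.864·0.824 + 0.28·0.864·0.176 + 0.33·0.136·0.824 + 0.12·0.136·0.176
        = 0.683459 + 0.042578 + 0.036981 + 0.002872 = 0.765890
Keeping only the viral social-media post-present terms gives 0.045450, so
  P(viral social-media post | ¬traffic spike) = 0.045450 / 0.765890 ≈ 0.0593

Now also conditioning on newsletter send=true:
Weight on viral social-media post=true, given the evidence: 0.12*0.176 = 0.021120
The normalizing constant is 0.33*0.824 + 0.12*0.176 = 0.293040
P(viral social-media post | ¬traffic spike, newsletter send) = 0.021120/0.293040 ≈ 0.0721

P(viral social-media post | ¬traffic spike) ≈ 0.0593; P(viral social-media post | ¬traffic spike, newsletter send) ≈ 0.0721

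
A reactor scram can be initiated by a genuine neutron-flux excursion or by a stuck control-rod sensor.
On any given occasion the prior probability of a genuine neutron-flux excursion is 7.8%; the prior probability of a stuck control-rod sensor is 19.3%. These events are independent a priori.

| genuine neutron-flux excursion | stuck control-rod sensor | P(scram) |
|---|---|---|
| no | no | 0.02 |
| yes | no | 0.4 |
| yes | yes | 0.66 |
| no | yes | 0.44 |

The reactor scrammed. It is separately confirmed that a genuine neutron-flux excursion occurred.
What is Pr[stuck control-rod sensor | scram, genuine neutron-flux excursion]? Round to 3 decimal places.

P(scram | genuine neutron-flux excursion) = 0.4·0.807 + 0.66·0.193 = 0.322800 + 0.127380 = 0.450180
The stuck control-rod sensor-present share is 0.66·0.193 = 0.127380.
P(stuck control-rod sensor | scram, genuine neutron-flux excursion) = 0.127380 / 0.450180 ≈ 0.283

Pr[stuck control-rod sensor | scram, genuine neutron-flux excursion] ≈ 0.283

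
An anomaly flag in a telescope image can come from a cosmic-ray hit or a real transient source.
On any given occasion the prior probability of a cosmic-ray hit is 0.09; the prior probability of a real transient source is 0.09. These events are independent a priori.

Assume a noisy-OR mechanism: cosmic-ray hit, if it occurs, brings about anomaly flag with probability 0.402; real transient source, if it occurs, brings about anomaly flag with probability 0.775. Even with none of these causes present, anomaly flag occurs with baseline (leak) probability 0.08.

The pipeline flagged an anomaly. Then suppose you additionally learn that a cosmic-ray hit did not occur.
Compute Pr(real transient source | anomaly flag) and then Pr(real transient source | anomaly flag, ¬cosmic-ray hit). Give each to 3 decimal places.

Pr(real transient source | anomaly flag) ≈ 0.411; Pr(real transient source | anomaly flag, ¬cosmic-ray hit) ≈ 0.495

Under noisy-OR, P(anomaly flag | causes) = 1 − (1−0.08)·∏(1−qᵢ) over the active causes.
P(anomaly flag) = 0.08×0.91×0.91 + 0.793×0.91×0.09 + 0.44984×0.09×0.91 + 0.876214×0.09×0.09 = 0.066248 + 0.064947 + 0.036842 + 0.007097 = 0.175134
The real transient source-present share is 0.064947 + 0.007097 = 0.072044.
P(real transient source | anomaly flag) = 0.072044 / 0.175134 ≈ 0.411

Now also conditioning on cosmic-ray hit≠true:
P(anomaly flag | ¬cosmic-ray hit) = 0.08·0.91 + 0.793·0.09 = 0.072800 + 0.071370 = 0.144170
The real transient source-present share is 0.793·0.09 = 0.071370.
Hence the posterior is 0.071370/0.144170 ≈ 0.495.
With cosmic-ray hit excluded, real transient source must carry more of the explanatory weight for the anomaly flag.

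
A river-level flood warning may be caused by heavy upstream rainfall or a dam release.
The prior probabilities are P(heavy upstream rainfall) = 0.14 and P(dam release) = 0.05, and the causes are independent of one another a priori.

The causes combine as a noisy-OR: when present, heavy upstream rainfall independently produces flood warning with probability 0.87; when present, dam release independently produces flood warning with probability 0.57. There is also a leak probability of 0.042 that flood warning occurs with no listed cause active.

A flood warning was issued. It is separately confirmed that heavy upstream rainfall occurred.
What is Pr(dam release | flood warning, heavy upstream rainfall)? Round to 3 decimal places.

Pr(dam release | flood warning, heavy upstream rainfall) ≈ 0.054

Under noisy-OR, P(flood warning | causes) = 1 − (1−0.042)·∏(1−qᵢ) over the active causes.
P(flood warning | heavy upstream rainfall) = 0.87546×0.95 + 0.946448×0.05 = 0.831687 + 0.047322 = 0.879009
Of this, 0.047322 comes from 0.946448×0.05 (the dam release=true cases).
So P(dam release | flood warning, heavy upstream rainfall) = 0.047322/0.879009 ≈ 0.054.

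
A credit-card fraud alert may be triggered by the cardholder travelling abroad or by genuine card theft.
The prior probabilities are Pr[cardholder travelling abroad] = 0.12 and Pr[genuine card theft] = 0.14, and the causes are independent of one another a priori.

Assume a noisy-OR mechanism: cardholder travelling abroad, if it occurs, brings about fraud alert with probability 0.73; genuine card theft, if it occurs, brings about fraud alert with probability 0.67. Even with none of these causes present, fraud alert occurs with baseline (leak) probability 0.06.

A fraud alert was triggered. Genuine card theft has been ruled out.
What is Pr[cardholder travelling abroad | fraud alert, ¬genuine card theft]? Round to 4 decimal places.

Pr[cardholder travelling abroad | fraud alert, ¬genuine card theft] ≈ 0.6291

Under noisy-OR, P(fraud alert | causes) = 1 − (1−0.06)·∏(1−qᵢ) over the active causes.
By total probability over both values of cardholder travelling abroad:
  P(fraud alert | ¬genuine card theft) = 0.06·0.88 + 0.7462·0.12
        = 0.052800 + 0.089544 = 0.142344
Keeping only the cardholder travelling abroad-present terms gives 0.089544, so
  P(cardholder travelling abroad | fraud alert, ¬genuine card theft) = 0.089544 / 0.142344 ≈ 0.6291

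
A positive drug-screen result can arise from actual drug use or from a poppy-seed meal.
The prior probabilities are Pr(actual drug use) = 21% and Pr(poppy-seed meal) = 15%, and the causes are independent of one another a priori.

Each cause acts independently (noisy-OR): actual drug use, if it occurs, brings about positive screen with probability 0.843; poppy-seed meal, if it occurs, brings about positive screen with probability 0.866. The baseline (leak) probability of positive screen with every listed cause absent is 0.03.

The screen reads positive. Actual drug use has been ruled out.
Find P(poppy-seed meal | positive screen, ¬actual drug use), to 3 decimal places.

Under noisy-OR, P(positive screen | causes) = 1 − (1−0.03)·∏(1−qᵢ) over the active causes.
Sum P(positive screen|·) weighted by the priors over both values of poppy-seed meal:
  P(positive screen | ¬actual drug use) = 0.03*0.85 + 0.87002*0.15
        = 0.025500 + 0.130503 = 0.156003
Keeping only the poppy-seed meal-present terms gives 0.130503, so
  P(poppy-seed meal | positive screen, ¬actual drug use) = 0.130503 / 0.156003 ≈ 0.837

P(poppy-seed meal | positive screen, ¬actual drug use) ≈ 0.837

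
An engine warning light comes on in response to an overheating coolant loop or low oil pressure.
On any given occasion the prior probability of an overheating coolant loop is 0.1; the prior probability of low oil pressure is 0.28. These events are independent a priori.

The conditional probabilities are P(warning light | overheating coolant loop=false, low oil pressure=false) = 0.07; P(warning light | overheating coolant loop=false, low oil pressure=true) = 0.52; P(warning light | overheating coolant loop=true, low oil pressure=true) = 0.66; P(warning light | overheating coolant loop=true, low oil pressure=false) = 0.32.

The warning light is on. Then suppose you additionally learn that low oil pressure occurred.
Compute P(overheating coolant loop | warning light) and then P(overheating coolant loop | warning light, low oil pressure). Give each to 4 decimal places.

Weight on overheating coolant loop=true, given the evidence: 0.023040 + 0.018480 = 0.041520
The normalizing constant is 0.07·0.9·0.72 + 0.52·0.9·0.28 + 0.32·0.1·0.72 + 0.66·0.1·0.28 = 0.217920
Posterior = 0.041520 / 0.217920 ≈ 0.1905

Now condition on the additional information:
Numerator (weight on configurations with overheating coolant loop): 0.66*0.1 = 0.066000
Denominator P(warning light | low oil pressure): 0.52*0.9 + 0.66*0.1 = 0.534000
Posterior = 0.066000 / 0.534000 ≈ 0.1236
Conditioning on low oil pressure lowers the posterior on overheating coolant loop: the classic explaining-away effect in a common-effect structure.

P(overheating coolant loop | warning light) ≈ 0.1905; P(overheating coolant loop | warning light, low oil pressure) ≈ 0.1236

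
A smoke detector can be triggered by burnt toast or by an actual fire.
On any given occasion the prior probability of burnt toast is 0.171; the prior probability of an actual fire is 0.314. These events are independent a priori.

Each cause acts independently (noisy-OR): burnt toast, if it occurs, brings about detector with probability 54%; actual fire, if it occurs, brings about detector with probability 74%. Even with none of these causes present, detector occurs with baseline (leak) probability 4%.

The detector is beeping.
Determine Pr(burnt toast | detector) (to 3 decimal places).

Pr(burnt toast | detector) ≈ 0.341

Under noisy-OR, P(detector | causes) = 1 − (1−0.04)·∏(1−qᵢ) over the active causes.
Enumerate the 4 (burnt toast, actual fire) configurations and weight by the priors:
  P(detector) = 0.04×0.829×0.686 + 0.7504×0.829×0.314 + 0.5584×0.171×0.686 + 0.885184×0.171×0.314
        = 0.022748 + 0.195334 + 0.065504 + 0.047529 = 0.331115
Configurations with burnt toast contribute 0.113033, so
  P(burnt toast | detector) = 0.113033 / 0.331115 ≈ 0.341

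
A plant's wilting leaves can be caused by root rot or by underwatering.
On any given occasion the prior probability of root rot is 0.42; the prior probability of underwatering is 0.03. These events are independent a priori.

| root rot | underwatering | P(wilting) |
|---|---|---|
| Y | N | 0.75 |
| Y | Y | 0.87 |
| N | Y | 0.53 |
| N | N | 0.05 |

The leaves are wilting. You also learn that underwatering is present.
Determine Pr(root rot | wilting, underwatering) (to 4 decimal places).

Pr(root rot | wilting, underwatering) ≈ 0.5431

Numerator (weight on configurations with root rot): 0.87*0.42 = 0.365400
Denominator P(wilting | underwatering): 0.53*0.58 + 0.87*0.42 = 0.672800
P(root rot | wilting, underwatering) = 0.365400/0.672800 ≈ 0.5431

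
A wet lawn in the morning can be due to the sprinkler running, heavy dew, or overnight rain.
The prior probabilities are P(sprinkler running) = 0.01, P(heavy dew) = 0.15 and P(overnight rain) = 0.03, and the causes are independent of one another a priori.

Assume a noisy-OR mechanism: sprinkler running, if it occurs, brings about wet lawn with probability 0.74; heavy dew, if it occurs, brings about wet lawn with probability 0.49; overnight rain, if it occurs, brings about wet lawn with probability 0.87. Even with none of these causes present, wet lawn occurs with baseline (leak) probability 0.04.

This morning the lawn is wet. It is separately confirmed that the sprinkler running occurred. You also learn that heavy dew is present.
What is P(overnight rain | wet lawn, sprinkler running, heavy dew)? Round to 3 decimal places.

P(overnight rain | wet lawn, sprinkler running, heavy dew) ≈ 0.034

Under noisy-OR, P(wet lawn | causes) = 1 − (1−0.04)·∏(1−qᵢ) over the active causes.
P(wet lawn | sprinkler running, heavy dew) = 0.872704*0.97 + 0.983452*0.03 = 0.846523 + 0.029504 = 0.876027
The overnight rain-present share is 0.983452*0.03 = 0.029504.
Hence the posterior is 0.029504/0.876027 ≈ 0.034.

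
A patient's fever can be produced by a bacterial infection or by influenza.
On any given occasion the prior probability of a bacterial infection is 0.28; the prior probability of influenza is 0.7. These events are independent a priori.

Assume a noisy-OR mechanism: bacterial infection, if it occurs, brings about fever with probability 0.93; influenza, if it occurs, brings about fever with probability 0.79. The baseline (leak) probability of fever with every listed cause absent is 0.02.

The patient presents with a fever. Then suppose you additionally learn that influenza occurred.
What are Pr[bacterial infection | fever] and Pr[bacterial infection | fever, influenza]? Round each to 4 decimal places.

Pr[bacterial infection | fever] ≈ 0.4015; Pr[bacterial infection | fever, influenza] ≈ 0.3255

Under noisy-OR, P(fever | causes) = 1 − (1−0.02)·∏(1−qᵢ) over the active causes.
P(fever) = 0.02*0.72*0.3 + 0.7942*0.72*0.7 + 0.9314*0.28*0.3 + 0.985594*0.28*0.7 = 0.004320 + 0.400277 + 0.078238 + 0.193176 = 0.676011
The bacterial infection-present share is 0.078238 + 0.193176 = 0.271414.
Hence the posterior is 0.271414/0.676011 ≈ 0.4015.

Now condition on the additional information:
By total probability over both values of bacterial infection:
  P(fever | influenza) = 0.7942·0.72 + 0.985594·0.28
        = 0.571824 + 0.275966 = 0.847790
Keeping only the bacterial infection-present terms gives 0.275966, so
  P(bacterial infection | fever, influenza) = 0.275966 / 0.847790 ≈ 0.3255
This is intercausal reasoning (explaining away): once influenza accounts for the fever, bacterial infection becomes less likely.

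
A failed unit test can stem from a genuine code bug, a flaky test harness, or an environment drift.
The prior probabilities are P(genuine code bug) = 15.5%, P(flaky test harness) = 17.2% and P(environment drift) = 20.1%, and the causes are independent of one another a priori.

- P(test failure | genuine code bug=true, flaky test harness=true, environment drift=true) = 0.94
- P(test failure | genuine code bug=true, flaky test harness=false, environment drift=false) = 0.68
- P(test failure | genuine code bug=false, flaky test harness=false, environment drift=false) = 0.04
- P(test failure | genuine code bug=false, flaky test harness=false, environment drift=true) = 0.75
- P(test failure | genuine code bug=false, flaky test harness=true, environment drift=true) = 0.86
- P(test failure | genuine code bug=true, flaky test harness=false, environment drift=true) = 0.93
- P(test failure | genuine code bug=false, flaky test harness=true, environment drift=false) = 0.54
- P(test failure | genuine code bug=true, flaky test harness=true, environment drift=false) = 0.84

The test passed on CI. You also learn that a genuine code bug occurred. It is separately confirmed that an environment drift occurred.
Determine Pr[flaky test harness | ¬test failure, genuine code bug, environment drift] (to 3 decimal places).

Pr[flaky test harness | ¬test failure, genuine code bug, environment drift] ≈ 0.151

P(¬test failure | genuine code bug, environment drift) = 0.07·0.828 + 0.06·0.172 = 0.057960 + 0.010320 = 0.068280
Of this, 0.010320 comes from 0.06·0.172 (the flaky test harness=true cases).
Hence the posterior is 0.010320/0.068280 ≈ 0.151.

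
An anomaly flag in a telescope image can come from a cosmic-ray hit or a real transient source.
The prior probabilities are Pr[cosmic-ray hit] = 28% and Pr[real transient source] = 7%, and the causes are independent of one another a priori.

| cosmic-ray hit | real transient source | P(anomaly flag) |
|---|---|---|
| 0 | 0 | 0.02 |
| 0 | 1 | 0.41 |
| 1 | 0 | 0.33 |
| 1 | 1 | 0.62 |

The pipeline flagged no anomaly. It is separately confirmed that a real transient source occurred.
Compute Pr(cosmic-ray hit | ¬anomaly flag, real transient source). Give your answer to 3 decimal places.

Weight on cosmic-ray hit=true, given the evidence: 0.38·0.28 = 0.106400
The normalizing constant is 0.59·0.72 + 0.38·0.28 = 0.531200
Posterior = 0.106400 / 0.531200 ≈ 0.200

Pr(cosmic-ray hit | ¬anomaly flag, real transient source) ≈ 0.200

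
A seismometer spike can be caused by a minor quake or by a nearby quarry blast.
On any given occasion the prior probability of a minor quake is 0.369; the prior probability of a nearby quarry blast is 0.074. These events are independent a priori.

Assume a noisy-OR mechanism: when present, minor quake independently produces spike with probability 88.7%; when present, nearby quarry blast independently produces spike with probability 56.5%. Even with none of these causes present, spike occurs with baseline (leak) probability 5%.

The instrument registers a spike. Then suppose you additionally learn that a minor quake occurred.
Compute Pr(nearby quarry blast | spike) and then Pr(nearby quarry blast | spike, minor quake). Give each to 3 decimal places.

Under noisy-OR, P(spike | causes) = 1 − (1−0.05)·∏(1−qᵢ) over the active causes.
Weight on nearby quarry blast=true, given the evidence: 0.027398 + 0.026031 = 0.053429
Denominator P(spike): 0.05×0.631×0.926 + 0.58675×0.631×0.074 + 0.89265×0.369×0.926 + 0.953303×0.369×0.074 = 0.387657
P(nearby quarry blast | spike) = 0.053429/0.387657 ≈ 0.138

Now condition on the additional information:
Sum P(spike|·) weighted by the priors over both values of nearby quarry blast:
  P(spike | minor quake) = 0.89265·0.926 + 0.953303·0.074
        = 0.826594 + 0.070544 = 0.897138
Keeping only the nearby quarry blast-present terms gives 0.070544, so
  P(nearby quarry blast | spike, minor quake) = 0.070544 / 0.897138 ≈ 0.079
This is intercausal reasoning (explaining away): once minor quake accounts for the spike, nearby quarry blast becomes less likely.

Pr(nearby quarry blast | spike) ≈ 0.138; Pr(nearby quarry blast | spike, minor quake) ≈ 0.079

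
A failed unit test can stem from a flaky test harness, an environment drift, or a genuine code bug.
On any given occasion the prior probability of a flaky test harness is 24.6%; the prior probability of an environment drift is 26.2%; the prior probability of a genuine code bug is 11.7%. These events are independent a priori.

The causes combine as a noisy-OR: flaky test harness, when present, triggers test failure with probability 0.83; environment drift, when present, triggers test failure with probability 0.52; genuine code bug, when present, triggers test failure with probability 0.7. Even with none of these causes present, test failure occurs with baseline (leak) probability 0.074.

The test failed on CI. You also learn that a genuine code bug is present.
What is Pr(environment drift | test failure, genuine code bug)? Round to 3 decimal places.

Pr(environment drift | test failure, genuine code bug) ≈ 0.289

Under noisy-OR, P(test failure | causes) = 1 − (1−0.074)·∏(1−qᵢ) over the active causes.
For the numerator, keep only environment drift=true terms: 0.171206 + 0.062991 = 0.234197
Denominator P(test failure | genuine code bug): 0.7222*0.754*0.738 + 0.866656*0.754*0.262 + 0.952774*0.246*0.738 + 0.977332*0.246*0.262 = 0.809041
Posterior = 0.234197 / 0.809041 ≈ 0.289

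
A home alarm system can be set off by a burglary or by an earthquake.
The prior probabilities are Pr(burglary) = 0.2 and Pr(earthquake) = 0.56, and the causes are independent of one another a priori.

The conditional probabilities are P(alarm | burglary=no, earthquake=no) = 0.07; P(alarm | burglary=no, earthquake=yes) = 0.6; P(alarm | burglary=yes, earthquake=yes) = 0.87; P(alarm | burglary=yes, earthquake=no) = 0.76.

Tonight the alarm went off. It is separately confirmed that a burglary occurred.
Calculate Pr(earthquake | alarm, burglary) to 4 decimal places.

Pr(earthquake | alarm, burglary) ≈ 0.5930

For the numerator, keep only earthquake=true terms: 0.87×0.56 = 0.487200
The normalizing constant is 0.76×0.44 + 0.87×0.56 = 0.821600
P(earthquake | alarm, burglary) = 0.487200/0.821600 ≈ 0.5930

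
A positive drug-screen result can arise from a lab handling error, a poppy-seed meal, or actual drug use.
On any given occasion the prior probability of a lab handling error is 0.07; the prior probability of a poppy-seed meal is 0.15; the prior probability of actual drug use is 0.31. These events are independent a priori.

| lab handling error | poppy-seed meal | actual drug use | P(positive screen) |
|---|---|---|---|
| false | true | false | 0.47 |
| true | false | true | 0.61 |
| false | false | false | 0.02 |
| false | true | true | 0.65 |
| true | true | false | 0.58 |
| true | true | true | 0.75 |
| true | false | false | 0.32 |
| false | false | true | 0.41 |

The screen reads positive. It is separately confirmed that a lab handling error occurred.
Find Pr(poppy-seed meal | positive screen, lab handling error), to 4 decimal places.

Pr(poppy-seed meal | positive screen, lab handling error) ≈ 0.2141

P(positive screen | lab handling error) = 0.32*0.85*0.69 + 0.61*0.85*0.31 + 0.58*0.15*0.69 + 0.75*0.15*0.31 = 0.187680 + 0.160735 + 0.060030 + 0.034875 = 0.443320
The poppy-seed meal-present share is 0.060030 + 0.034875 = 0.094905.
So P(poppy-seed meal | positive screen, lab handling error) = 0.094905/0.443320 ≈ 0.2141.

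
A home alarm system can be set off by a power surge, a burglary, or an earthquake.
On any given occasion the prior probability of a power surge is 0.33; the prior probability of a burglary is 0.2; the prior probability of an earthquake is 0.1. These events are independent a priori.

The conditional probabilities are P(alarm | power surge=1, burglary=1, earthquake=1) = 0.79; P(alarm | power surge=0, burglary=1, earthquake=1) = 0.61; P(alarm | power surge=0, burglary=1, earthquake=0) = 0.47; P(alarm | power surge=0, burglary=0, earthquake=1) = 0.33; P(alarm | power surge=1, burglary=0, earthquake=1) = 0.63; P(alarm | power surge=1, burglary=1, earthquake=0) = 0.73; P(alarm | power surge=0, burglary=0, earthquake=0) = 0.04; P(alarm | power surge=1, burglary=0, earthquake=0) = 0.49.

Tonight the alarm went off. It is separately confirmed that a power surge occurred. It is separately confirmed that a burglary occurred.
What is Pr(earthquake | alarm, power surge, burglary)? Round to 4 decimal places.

P(alarm | power surge, burglary) = 0.73*0.9 + 0.79*0.1 = 0.657000 + 0.079000 = 0.736000
Restricting to configurations with earthquake present: 0.79*0.1 = 0.079000.
Hence the posterior is 0.079000/0.736000 ≈ 0.1073.

Pr(earthquake | alarm, power surge, burglary) ≈ 0.1073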